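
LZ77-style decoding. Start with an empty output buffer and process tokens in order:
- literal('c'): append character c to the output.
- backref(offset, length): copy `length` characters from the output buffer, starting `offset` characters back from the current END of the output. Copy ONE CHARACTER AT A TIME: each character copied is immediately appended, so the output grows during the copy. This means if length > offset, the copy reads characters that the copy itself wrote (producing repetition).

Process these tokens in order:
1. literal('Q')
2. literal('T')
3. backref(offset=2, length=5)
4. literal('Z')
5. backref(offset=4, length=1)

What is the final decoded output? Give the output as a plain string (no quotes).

Answer: QTQTQTQZQ

Derivation:
Token 1: literal('Q'). Output: "Q"
Token 2: literal('T'). Output: "QT"
Token 3: backref(off=2, len=5) (overlapping!). Copied 'QTQTQ' from pos 0. Output: "QTQTQTQ"
Token 4: literal('Z'). Output: "QTQTQTQZ"
Token 5: backref(off=4, len=1). Copied 'Q' from pos 4. Output: "QTQTQTQZQ"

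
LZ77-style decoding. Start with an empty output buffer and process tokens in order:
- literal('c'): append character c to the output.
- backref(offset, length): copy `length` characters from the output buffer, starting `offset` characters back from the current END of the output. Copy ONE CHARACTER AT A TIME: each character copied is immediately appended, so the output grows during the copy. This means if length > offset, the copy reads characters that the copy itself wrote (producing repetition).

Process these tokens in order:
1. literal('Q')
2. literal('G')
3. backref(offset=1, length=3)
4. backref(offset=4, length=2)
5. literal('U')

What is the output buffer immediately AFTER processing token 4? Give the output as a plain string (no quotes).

Answer: QGGGGGG

Derivation:
Token 1: literal('Q'). Output: "Q"
Token 2: literal('G'). Output: "QG"
Token 3: backref(off=1, len=3) (overlapping!). Copied 'GGG' from pos 1. Output: "QGGGG"
Token 4: backref(off=4, len=2). Copied 'GG' from pos 1. Output: "QGGGGGG"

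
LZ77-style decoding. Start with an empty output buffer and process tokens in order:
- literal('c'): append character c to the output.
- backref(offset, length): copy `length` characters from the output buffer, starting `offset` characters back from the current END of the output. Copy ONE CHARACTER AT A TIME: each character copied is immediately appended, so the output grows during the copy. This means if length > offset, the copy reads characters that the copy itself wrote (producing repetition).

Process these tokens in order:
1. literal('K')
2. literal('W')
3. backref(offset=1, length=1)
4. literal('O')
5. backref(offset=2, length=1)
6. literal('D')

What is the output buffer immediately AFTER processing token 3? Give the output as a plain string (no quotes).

Token 1: literal('K'). Output: "K"
Token 2: literal('W'). Output: "KW"
Token 3: backref(off=1, len=1). Copied 'W' from pos 1. Output: "KWW"

Answer: KWW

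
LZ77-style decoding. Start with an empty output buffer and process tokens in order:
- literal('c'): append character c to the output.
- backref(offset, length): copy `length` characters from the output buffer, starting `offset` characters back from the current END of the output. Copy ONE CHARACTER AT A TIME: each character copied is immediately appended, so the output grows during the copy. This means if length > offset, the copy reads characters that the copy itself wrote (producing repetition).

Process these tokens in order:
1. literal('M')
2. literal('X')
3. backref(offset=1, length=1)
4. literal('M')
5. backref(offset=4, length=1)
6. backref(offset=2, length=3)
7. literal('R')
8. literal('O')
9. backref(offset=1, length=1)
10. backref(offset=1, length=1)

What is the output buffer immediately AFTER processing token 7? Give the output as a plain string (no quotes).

Answer: MXXMMMMMR

Derivation:
Token 1: literal('M'). Output: "M"
Token 2: literal('X'). Output: "MX"
Token 3: backref(off=1, len=1). Copied 'X' from pos 1. Output: "MXX"
Token 4: literal('M'). Output: "MXXM"
Token 5: backref(off=4, len=1). Copied 'M' from pos 0. Output: "MXXMM"
Token 6: backref(off=2, len=3) (overlapping!). Copied 'MMM' from pos 3. Output: "MXXMMMMM"
Token 7: literal('R'). Output: "MXXMMMMMR"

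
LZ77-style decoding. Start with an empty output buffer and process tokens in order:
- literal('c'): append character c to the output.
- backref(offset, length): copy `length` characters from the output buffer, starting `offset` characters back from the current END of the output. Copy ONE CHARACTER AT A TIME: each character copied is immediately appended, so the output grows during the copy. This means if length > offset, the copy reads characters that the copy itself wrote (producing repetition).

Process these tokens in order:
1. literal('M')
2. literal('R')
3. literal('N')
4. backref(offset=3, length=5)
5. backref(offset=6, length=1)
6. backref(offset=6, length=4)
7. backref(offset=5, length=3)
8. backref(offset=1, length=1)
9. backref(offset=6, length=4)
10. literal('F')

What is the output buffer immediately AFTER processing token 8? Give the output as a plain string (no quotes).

Token 1: literal('M'). Output: "M"
Token 2: literal('R'). Output: "MR"
Token 3: literal('N'). Output: "MRN"
Token 4: backref(off=3, len=5) (overlapping!). Copied 'MRNMR' from pos 0. Output: "MRNMRNMR"
Token 5: backref(off=6, len=1). Copied 'N' from pos 2. Output: "MRNMRNMRN"
Token 6: backref(off=6, len=4). Copied 'MRNM' from pos 3. Output: "MRNMRNMRNMRNM"
Token 7: backref(off=5, len=3). Copied 'NMR' from pos 8. Output: "MRNMRNMRNMRNMNMR"
Token 8: backref(off=1, len=1). Copied 'R' from pos 15. Output: "MRNMRNMRNMRNMNMRR"

Answer: MRNMRNMRNMRNMNMRR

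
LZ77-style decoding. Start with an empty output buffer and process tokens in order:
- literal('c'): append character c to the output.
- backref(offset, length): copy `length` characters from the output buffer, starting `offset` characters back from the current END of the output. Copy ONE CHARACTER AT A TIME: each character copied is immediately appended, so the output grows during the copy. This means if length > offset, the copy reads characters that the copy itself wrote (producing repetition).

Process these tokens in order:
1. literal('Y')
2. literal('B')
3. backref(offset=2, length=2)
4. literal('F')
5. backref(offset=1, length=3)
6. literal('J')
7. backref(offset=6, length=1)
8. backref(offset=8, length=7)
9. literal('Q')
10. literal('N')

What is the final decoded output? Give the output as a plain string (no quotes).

Token 1: literal('Y'). Output: "Y"
Token 2: literal('B'). Output: "YB"
Token 3: backref(off=2, len=2). Copied 'YB' from pos 0. Output: "YBYB"
Token 4: literal('F'). Output: "YBYBF"
Token 5: backref(off=1, len=3) (overlapping!). Copied 'FFF' from pos 4. Output: "YBYBFFFF"
Token 6: literal('J'). Output: "YBYBFFFFJ"
Token 7: backref(off=6, len=1). Copied 'B' from pos 3. Output: "YBYBFFFFJB"
Token 8: backref(off=8, len=7). Copied 'YBFFFFJ' from pos 2. Output: "YBYBFFFFJBYBFFFFJ"
Token 9: literal('Q'). Output: "YBYBFFFFJBYBFFFFJQ"
Token 10: literal('N'). Output: "YBYBFFFFJBYBFFFFJQN"

Answer: YBYBFFFFJBYBFFFFJQN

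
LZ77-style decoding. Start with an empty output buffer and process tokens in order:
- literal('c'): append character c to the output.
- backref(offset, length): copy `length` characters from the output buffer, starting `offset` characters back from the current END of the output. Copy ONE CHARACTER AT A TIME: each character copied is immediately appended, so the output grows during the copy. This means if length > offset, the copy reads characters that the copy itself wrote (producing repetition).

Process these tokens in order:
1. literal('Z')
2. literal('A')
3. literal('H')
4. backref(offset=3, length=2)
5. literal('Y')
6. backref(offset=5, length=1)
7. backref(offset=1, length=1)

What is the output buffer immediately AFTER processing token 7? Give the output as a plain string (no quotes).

Token 1: literal('Z'). Output: "Z"
Token 2: literal('A'). Output: "ZA"
Token 3: literal('H'). Output: "ZAH"
Token 4: backref(off=3, len=2). Copied 'ZA' from pos 0. Output: "ZAHZA"
Token 5: literal('Y'). Output: "ZAHZAY"
Token 6: backref(off=5, len=1). Copied 'A' from pos 1. Output: "ZAHZAYA"
Token 7: backref(off=1, len=1). Copied 'A' from pos 6. Output: "ZAHZAYAA"

Answer: ZAHZAYAA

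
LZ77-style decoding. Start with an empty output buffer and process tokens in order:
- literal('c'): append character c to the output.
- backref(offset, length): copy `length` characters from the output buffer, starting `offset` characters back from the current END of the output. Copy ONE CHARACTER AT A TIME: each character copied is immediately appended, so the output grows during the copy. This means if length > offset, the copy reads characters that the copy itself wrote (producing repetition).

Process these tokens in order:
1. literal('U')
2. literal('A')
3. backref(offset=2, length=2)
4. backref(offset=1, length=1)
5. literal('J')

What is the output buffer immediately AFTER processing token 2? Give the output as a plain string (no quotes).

Answer: UA

Derivation:
Token 1: literal('U'). Output: "U"
Token 2: literal('A'). Output: "UA"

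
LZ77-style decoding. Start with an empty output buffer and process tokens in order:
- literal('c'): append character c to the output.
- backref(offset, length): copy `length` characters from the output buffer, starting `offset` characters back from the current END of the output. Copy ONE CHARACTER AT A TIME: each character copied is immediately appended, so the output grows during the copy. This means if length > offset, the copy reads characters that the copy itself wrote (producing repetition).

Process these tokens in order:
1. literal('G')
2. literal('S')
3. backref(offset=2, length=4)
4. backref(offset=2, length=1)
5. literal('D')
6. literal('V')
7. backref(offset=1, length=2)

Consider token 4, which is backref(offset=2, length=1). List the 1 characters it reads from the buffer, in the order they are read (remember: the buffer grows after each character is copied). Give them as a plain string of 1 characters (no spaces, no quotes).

Token 1: literal('G'). Output: "G"
Token 2: literal('S'). Output: "GS"
Token 3: backref(off=2, len=4) (overlapping!). Copied 'GSGS' from pos 0. Output: "GSGSGS"
Token 4: backref(off=2, len=1). Buffer before: "GSGSGS" (len 6)
  byte 1: read out[4]='G', append. Buffer now: "GSGSGSG"

Answer: G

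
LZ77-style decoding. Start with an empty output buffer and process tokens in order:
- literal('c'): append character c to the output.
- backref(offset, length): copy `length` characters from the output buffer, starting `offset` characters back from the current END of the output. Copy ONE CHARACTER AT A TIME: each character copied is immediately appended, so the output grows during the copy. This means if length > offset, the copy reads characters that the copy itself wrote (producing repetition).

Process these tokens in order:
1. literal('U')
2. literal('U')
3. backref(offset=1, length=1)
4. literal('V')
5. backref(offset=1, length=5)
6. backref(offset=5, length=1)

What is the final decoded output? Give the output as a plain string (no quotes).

Answer: UUUVVVVVVV

Derivation:
Token 1: literal('U'). Output: "U"
Token 2: literal('U'). Output: "UU"
Token 3: backref(off=1, len=1). Copied 'U' from pos 1. Output: "UUU"
Token 4: literal('V'). Output: "UUUV"
Token 5: backref(off=1, len=5) (overlapping!). Copied 'VVVVV' from pos 3. Output: "UUUVVVVVV"
Token 6: backref(off=5, len=1). Copied 'V' from pos 4. Output: "UUUVVVVVVV"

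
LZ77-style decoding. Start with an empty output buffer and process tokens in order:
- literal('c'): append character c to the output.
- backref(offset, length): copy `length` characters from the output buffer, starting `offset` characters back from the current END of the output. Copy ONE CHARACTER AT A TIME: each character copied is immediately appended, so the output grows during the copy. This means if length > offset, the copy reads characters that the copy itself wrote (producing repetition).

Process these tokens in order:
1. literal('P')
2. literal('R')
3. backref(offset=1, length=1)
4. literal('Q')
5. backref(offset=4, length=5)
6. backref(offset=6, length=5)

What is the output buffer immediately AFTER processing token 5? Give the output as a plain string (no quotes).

Answer: PRRQPRRQP

Derivation:
Token 1: literal('P'). Output: "P"
Token 2: literal('R'). Output: "PR"
Token 3: backref(off=1, len=1). Copied 'R' from pos 1. Output: "PRR"
Token 4: literal('Q'). Output: "PRRQ"
Token 5: backref(off=4, len=5) (overlapping!). Copied 'PRRQP' from pos 0. Output: "PRRQPRRQP"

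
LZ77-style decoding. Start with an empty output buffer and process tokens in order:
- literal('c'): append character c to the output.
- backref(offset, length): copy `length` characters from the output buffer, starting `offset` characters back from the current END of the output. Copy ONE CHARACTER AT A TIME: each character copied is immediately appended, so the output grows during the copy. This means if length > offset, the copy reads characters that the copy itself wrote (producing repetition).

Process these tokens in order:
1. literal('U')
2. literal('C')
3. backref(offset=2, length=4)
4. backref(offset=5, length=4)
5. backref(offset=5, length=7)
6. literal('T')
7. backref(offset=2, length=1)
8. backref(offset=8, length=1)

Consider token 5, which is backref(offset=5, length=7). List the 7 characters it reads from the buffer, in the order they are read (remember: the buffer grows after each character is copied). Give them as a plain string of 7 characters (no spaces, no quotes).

Token 1: literal('U'). Output: "U"
Token 2: literal('C'). Output: "UC"
Token 3: backref(off=2, len=4) (overlapping!). Copied 'UCUC' from pos 0. Output: "UCUCUC"
Token 4: backref(off=5, len=4). Copied 'CUCU' from pos 1. Output: "UCUCUCCUCU"
Token 5: backref(off=5, len=7). Buffer before: "UCUCUCCUCU" (len 10)
  byte 1: read out[5]='C', append. Buffer now: "UCUCUCCUCUC"
  byte 2: read out[6]='C', append. Buffer now: "UCUCUCCUCUCC"
  byte 3: read out[7]='U', append. Buffer now: "UCUCUCCUCUCCU"
  byte 4: read out[8]='C', append. Buffer now: "UCUCUCCUCUCCUC"
  byte 5: read out[9]='U', append. Buffer now: "UCUCUCCUCUCCUCU"
  byte 6: read out[10]='C', append. Buffer now: "UCUCUCCUCUCCUCUC"
  byte 7: read out[11]='C', append. Buffer now: "UCUCUCCUCUCCUCUCC"

Answer: CCUCUCC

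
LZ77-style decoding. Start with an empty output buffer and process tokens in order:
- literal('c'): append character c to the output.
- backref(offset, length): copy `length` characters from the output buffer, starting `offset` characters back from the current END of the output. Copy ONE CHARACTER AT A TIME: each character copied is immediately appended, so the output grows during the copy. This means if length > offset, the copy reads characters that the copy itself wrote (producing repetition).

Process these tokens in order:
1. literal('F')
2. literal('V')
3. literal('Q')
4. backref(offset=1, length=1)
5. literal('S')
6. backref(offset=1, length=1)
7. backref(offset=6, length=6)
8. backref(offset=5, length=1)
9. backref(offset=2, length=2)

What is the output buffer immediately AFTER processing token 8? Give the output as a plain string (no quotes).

Answer: FVQQSSFVQQSSV

Derivation:
Token 1: literal('F'). Output: "F"
Token 2: literal('V'). Output: "FV"
Token 3: literal('Q'). Output: "FVQ"
Token 4: backref(off=1, len=1). Copied 'Q' from pos 2. Output: "FVQQ"
Token 5: literal('S'). Output: "FVQQS"
Token 6: backref(off=1, len=1). Copied 'S' from pos 4. Output: "FVQQSS"
Token 7: backref(off=6, len=6). Copied 'FVQQSS' from pos 0. Output: "FVQQSSFVQQSS"
Token 8: backref(off=5, len=1). Copied 'V' from pos 7. Output: "FVQQSSFVQQSSV"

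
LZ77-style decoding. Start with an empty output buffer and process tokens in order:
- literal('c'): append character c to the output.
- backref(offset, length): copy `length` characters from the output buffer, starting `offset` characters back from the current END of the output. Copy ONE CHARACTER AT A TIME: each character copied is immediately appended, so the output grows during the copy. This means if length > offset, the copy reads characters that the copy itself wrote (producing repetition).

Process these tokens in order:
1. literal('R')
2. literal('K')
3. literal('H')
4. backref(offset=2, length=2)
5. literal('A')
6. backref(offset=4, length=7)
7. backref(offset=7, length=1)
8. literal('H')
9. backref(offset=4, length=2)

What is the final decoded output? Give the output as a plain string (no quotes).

Token 1: literal('R'). Output: "R"
Token 2: literal('K'). Output: "RK"
Token 3: literal('H'). Output: "RKH"
Token 4: backref(off=2, len=2). Copied 'KH' from pos 1. Output: "RKHKH"
Token 5: literal('A'). Output: "RKHKHA"
Token 6: backref(off=4, len=7) (overlapping!). Copied 'HKHAHKH' from pos 2. Output: "RKHKHAHKHAHKH"
Token 7: backref(off=7, len=1). Copied 'H' from pos 6. Output: "RKHKHAHKHAHKHH"
Token 8: literal('H'). Output: "RKHKHAHKHAHKHHH"
Token 9: backref(off=4, len=2). Copied 'KH' from pos 11. Output: "RKHKHAHKHAHKHHHKH"

Answer: RKHKHAHKHAHKHHHKH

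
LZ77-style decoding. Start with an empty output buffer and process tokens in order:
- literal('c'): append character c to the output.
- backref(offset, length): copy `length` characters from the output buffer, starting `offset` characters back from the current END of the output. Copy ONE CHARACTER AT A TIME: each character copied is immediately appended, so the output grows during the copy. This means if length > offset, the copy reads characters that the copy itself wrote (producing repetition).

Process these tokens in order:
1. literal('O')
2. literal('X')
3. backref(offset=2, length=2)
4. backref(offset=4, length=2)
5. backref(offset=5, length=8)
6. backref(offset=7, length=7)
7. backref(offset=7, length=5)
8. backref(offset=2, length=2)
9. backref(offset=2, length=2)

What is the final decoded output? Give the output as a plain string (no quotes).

Answer: OXOXOXXOXOXXOXOXOXXOXOXOXXXXXX

Derivation:
Token 1: literal('O'). Output: "O"
Token 2: literal('X'). Output: "OX"
Token 3: backref(off=2, len=2). Copied 'OX' from pos 0. Output: "OXOX"
Token 4: backref(off=4, len=2). Copied 'OX' from pos 0. Output: "OXOXOX"
Token 5: backref(off=5, len=8) (overlapping!). Copied 'XOXOXXOX' from pos 1. Output: "OXOXOXXOXOXXOX"
Token 6: backref(off=7, len=7). Copied 'OXOXXOX' from pos 7. Output: "OXOXOXXOXOXXOXOXOXXOX"
Token 7: backref(off=7, len=5). Copied 'OXOXX' from pos 14. Output: "OXOXOXXOXOXXOXOXOXXOXOXOXX"
Token 8: backref(off=2, len=2). Copied 'XX' from pos 24. Output: "OXOXOXXOXOXXOXOXOXXOXOXOXXXX"
Token 9: backref(off=2, len=2). Copied 'XX' from pos 26. Output: "OXOXOXXOXOXXOXOXOXXOXOXOXXXXXX"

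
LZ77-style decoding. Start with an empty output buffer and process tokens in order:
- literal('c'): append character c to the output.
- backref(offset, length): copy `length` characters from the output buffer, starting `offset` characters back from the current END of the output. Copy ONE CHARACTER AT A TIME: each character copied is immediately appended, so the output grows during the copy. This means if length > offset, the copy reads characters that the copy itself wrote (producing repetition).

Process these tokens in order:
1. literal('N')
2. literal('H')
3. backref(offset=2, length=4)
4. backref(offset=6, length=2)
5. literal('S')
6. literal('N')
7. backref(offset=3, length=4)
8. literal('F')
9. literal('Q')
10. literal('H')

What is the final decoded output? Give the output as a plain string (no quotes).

Token 1: literal('N'). Output: "N"
Token 2: literal('H'). Output: "NH"
Token 3: backref(off=2, len=4) (overlapping!). Copied 'NHNH' from pos 0. Output: "NHNHNH"
Token 4: backref(off=6, len=2). Copied 'NH' from pos 0. Output: "NHNHNHNH"
Token 5: literal('S'). Output: "NHNHNHNHS"
Token 6: literal('N'). Output: "NHNHNHNHSN"
Token 7: backref(off=3, len=4) (overlapping!). Copied 'HSNH' from pos 7. Output: "NHNHNHNHSNHSNH"
Token 8: literal('F'). Output: "NHNHNHNHSNHSNHF"
Token 9: literal('Q'). Output: "NHNHNHNHSNHSNHFQ"
Token 10: literal('H'). Output: "NHNHNHNHSNHSNHFQH"

Answer: NHNHNHNHSNHSNHFQH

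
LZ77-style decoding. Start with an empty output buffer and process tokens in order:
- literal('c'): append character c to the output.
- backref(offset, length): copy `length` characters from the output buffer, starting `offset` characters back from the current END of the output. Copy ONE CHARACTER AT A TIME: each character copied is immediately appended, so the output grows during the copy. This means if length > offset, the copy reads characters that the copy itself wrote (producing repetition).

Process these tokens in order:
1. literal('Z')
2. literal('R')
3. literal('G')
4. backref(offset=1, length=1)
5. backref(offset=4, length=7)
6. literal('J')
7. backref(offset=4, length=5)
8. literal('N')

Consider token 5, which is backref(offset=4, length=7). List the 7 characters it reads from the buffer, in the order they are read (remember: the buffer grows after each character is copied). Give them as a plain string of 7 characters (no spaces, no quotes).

Answer: ZRGGZRG

Derivation:
Token 1: literal('Z'). Output: "Z"
Token 2: literal('R'). Output: "ZR"
Token 3: literal('G'). Output: "ZRG"
Token 4: backref(off=1, len=1). Copied 'G' from pos 2. Output: "ZRGG"
Token 5: backref(off=4, len=7). Buffer before: "ZRGG" (len 4)
  byte 1: read out[0]='Z', append. Buffer now: "ZRGGZ"
  byte 2: read out[1]='R', append. Buffer now: "ZRGGZR"
  byte 3: read out[2]='G', append. Buffer now: "ZRGGZRG"
  byte 4: read out[3]='G', append. Buffer now: "ZRGGZRGG"
  byte 5: read out[4]='Z', append. Buffer now: "ZRGGZRGGZ"
  byte 6: read out[5]='R', append. Buffer now: "ZRGGZRGGZR"
  byte 7: read out[6]='G', append. Buffer now: "ZRGGZRGGZRG"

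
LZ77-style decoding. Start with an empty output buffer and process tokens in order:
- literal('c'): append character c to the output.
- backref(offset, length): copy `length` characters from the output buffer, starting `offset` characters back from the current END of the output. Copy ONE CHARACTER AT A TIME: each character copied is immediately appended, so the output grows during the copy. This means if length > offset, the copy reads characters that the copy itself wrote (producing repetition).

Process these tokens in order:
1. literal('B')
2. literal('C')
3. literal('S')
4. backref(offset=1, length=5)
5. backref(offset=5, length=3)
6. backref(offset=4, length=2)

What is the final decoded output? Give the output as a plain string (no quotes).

Answer: BCSSSSSSSSSSS

Derivation:
Token 1: literal('B'). Output: "B"
Token 2: literal('C'). Output: "BC"
Token 3: literal('S'). Output: "BCS"
Token 4: backref(off=1, len=5) (overlapping!). Copied 'SSSSS' from pos 2. Output: "BCSSSSSS"
Token 5: backref(off=5, len=3). Copied 'SSS' from pos 3. Output: "BCSSSSSSSSS"
Token 6: backref(off=4, len=2). Copied 'SS' from pos 7. Output: "BCSSSSSSSSSSS"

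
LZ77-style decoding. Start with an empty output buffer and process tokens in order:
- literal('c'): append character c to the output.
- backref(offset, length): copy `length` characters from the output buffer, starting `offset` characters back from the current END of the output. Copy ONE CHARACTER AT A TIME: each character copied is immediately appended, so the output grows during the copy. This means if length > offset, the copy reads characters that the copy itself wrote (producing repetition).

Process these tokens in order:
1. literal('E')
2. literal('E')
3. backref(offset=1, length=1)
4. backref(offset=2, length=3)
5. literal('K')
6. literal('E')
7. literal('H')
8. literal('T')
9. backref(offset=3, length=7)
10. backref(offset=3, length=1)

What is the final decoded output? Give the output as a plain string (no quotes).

Answer: EEEEEEKEHTEHTEHTEH

Derivation:
Token 1: literal('E'). Output: "E"
Token 2: literal('E'). Output: "EE"
Token 3: backref(off=1, len=1). Copied 'E' from pos 1. Output: "EEE"
Token 4: backref(off=2, len=3) (overlapping!). Copied 'EEE' from pos 1. Output: "EEEEEE"
Token 5: literal('K'). Output: "EEEEEEK"
Token 6: literal('E'). Output: "EEEEEEKE"
Token 7: literal('H'). Output: "EEEEEEKEH"
Token 8: literal('T'). Output: "EEEEEEKEHT"
Token 9: backref(off=3, len=7) (overlapping!). Copied 'EHTEHTE' from pos 7. Output: "EEEEEEKEHTEHTEHTE"
Token 10: backref(off=3, len=1). Copied 'H' from pos 14. Output: "EEEEEEKEHTEHTEHTEH"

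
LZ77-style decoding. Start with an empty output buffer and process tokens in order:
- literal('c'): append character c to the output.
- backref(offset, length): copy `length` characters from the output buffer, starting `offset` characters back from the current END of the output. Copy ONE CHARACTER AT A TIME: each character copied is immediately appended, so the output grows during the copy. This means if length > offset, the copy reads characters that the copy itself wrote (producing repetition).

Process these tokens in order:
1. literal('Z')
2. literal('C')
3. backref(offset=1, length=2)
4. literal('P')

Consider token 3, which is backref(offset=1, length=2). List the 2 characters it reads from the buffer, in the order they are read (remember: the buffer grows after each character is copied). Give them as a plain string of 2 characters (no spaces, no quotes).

Answer: CC

Derivation:
Token 1: literal('Z'). Output: "Z"
Token 2: literal('C'). Output: "ZC"
Token 3: backref(off=1, len=2). Buffer before: "ZC" (len 2)
  byte 1: read out[1]='C', append. Buffer now: "ZCC"
  byte 2: read out[2]='C', append. Buffer now: "ZCCC"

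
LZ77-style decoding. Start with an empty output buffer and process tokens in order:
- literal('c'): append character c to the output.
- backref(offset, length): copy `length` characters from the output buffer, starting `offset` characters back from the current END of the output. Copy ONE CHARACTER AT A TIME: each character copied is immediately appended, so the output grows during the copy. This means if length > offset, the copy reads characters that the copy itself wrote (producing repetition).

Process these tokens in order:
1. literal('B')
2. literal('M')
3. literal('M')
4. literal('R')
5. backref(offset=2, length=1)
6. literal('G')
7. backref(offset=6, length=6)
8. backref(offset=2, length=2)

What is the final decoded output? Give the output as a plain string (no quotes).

Answer: BMMRMGBMMRMGMG

Derivation:
Token 1: literal('B'). Output: "B"
Token 2: literal('M'). Output: "BM"
Token 3: literal('M'). Output: "BMM"
Token 4: literal('R'). Output: "BMMR"
Token 5: backref(off=2, len=1). Copied 'M' from pos 2. Output: "BMMRM"
Token 6: literal('G'). Output: "BMMRMG"
Token 7: backref(off=6, len=6). Copied 'BMMRMG' from pos 0. Output: "BMMRMGBMMRMG"
Token 8: backref(off=2, len=2). Copied 'MG' from pos 10. Output: "BMMRMGBMMRMGMG"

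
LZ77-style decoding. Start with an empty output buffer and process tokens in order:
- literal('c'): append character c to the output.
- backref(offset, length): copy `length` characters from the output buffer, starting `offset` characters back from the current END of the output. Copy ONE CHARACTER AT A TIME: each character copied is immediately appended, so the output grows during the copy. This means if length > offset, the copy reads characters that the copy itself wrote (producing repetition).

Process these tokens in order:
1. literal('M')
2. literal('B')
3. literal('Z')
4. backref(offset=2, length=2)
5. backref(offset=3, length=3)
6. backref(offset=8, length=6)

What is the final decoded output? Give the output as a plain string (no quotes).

Answer: MBZBZZBZMBZBZZ

Derivation:
Token 1: literal('M'). Output: "M"
Token 2: literal('B'). Output: "MB"
Token 3: literal('Z'). Output: "MBZ"
Token 4: backref(off=2, len=2). Copied 'BZ' from pos 1. Output: "MBZBZ"
Token 5: backref(off=3, len=3). Copied 'ZBZ' from pos 2. Output: "MBZBZZBZ"
Token 6: backref(off=8, len=6). Copied 'MBZBZZ' from pos 0. Output: "MBZBZZBZMBZBZZ"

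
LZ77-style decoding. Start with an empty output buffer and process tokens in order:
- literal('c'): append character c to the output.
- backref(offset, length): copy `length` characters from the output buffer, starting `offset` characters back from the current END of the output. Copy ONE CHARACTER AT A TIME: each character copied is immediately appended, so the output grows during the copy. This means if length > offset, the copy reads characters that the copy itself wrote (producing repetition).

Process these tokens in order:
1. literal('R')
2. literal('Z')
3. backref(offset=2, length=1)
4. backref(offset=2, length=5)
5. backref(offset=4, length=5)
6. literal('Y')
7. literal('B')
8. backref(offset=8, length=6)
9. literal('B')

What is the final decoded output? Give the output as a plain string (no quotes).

Answer: RZRZRZRZRZRZRYBZRZRZRB

Derivation:
Token 1: literal('R'). Output: "R"
Token 2: literal('Z'). Output: "RZ"
Token 3: backref(off=2, len=1). Copied 'R' from pos 0. Output: "RZR"
Token 4: backref(off=2, len=5) (overlapping!). Copied 'ZRZRZ' from pos 1. Output: "RZRZRZRZ"
Token 5: backref(off=4, len=5) (overlapping!). Copied 'RZRZR' from pos 4. Output: "RZRZRZRZRZRZR"
Token 6: literal('Y'). Output: "RZRZRZRZRZRZRY"
Token 7: literal('B'). Output: "RZRZRZRZRZRZRYB"
Token 8: backref(off=8, len=6). Copied 'ZRZRZR' from pos 7. Output: "RZRZRZRZRZRZRYBZRZRZR"
Token 9: literal('B'). Output: "RZRZRZRZRZRZRYBZRZRZRB"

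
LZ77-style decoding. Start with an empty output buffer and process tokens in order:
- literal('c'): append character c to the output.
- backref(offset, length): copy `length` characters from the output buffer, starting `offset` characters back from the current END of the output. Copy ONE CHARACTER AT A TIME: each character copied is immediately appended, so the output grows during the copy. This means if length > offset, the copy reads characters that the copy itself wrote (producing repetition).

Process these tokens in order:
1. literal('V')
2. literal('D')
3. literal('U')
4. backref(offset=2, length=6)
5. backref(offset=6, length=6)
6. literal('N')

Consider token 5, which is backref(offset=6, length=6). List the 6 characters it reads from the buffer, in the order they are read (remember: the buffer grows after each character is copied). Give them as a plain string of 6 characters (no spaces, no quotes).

Answer: DUDUDU

Derivation:
Token 1: literal('V'). Output: "V"
Token 2: literal('D'). Output: "VD"
Token 3: literal('U'). Output: "VDU"
Token 4: backref(off=2, len=6) (overlapping!). Copied 'DUDUDU' from pos 1. Output: "VDUDUDUDU"
Token 5: backref(off=6, len=6). Buffer before: "VDUDUDUDU" (len 9)
  byte 1: read out[3]='D', append. Buffer now: "VDUDUDUDUD"
  byte 2: read out[4]='U', append. Buffer now: "VDUDUDUDUDU"
  byte 3: read out[5]='D', append. Buffer now: "VDUDUDUDUDUD"
  byte 4: read out[6]='U', append. Buffer now: "VDUDUDUDUDUDU"
  byte 5: read out[7]='D', append. Buffer now: "VDUDUDUDUDUDUD"
  byte 6: read out[8]='U', append. Buffer now: "VDUDUDUDUDUDUDU"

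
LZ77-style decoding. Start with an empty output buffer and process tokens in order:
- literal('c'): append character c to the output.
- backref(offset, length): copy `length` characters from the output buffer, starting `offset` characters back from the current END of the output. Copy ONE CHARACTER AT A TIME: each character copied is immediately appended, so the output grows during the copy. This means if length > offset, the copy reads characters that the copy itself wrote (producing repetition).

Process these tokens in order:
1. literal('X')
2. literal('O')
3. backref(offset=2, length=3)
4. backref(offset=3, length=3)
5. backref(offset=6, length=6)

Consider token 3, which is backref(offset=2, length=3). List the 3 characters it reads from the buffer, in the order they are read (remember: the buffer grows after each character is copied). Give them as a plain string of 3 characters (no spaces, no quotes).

Answer: XOX

Derivation:
Token 1: literal('X'). Output: "X"
Token 2: literal('O'). Output: "XO"
Token 3: backref(off=2, len=3). Buffer before: "XO" (len 2)
  byte 1: read out[0]='X', append. Buffer now: "XOX"
  byte 2: read out[1]='O', append. Buffer now: "XOXO"
  byte 3: read out[2]='X', append. Buffer now: "XOXOX"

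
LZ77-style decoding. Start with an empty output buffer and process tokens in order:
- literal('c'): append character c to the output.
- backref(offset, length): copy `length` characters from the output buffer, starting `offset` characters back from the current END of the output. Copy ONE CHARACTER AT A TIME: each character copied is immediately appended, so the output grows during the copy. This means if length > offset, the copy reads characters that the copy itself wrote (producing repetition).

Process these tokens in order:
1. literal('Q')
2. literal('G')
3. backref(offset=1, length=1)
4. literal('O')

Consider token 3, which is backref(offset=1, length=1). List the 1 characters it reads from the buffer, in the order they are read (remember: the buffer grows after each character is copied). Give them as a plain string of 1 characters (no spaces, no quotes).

Token 1: literal('Q'). Output: "Q"
Token 2: literal('G'). Output: "QG"
Token 3: backref(off=1, len=1). Buffer before: "QG" (len 2)
  byte 1: read out[1]='G', append. Buffer now: "QGG"

Answer: G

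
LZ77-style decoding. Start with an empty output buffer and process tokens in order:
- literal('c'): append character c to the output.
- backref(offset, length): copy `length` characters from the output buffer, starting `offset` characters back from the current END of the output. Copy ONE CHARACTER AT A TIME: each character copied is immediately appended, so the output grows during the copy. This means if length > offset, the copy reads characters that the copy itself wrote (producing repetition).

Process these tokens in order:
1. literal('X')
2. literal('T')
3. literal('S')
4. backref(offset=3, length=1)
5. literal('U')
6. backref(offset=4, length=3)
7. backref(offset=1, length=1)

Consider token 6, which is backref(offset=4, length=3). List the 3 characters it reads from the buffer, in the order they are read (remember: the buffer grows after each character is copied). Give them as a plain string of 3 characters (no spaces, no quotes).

Token 1: literal('X'). Output: "X"
Token 2: literal('T'). Output: "XT"
Token 3: literal('S'). Output: "XTS"
Token 4: backref(off=3, len=1). Copied 'X' from pos 0. Output: "XTSX"
Token 5: literal('U'). Output: "XTSXU"
Token 6: backref(off=4, len=3). Buffer before: "XTSXU" (len 5)
  byte 1: read out[1]='T', append. Buffer now: "XTSXUT"
  byte 2: read out[2]='S', append. Buffer now: "XTSXUTS"
  byte 3: read out[3]='X', append. Buffer now: "XTSXUTSX"

Answer: TSX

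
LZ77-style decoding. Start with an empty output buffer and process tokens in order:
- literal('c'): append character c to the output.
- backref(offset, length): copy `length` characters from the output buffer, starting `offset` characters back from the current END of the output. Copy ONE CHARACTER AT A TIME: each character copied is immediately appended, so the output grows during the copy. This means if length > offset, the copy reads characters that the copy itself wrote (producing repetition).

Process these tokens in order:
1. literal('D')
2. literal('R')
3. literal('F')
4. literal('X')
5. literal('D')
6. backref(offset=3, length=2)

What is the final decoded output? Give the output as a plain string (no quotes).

Answer: DRFXDFX

Derivation:
Token 1: literal('D'). Output: "D"
Token 2: literal('R'). Output: "DR"
Token 3: literal('F'). Output: "DRF"
Token 4: literal('X'). Output: "DRFX"
Token 5: literal('D'). Output: "DRFXD"
Token 6: backref(off=3, len=2). Copied 'FX' from pos 2. Output: "DRFXDFX"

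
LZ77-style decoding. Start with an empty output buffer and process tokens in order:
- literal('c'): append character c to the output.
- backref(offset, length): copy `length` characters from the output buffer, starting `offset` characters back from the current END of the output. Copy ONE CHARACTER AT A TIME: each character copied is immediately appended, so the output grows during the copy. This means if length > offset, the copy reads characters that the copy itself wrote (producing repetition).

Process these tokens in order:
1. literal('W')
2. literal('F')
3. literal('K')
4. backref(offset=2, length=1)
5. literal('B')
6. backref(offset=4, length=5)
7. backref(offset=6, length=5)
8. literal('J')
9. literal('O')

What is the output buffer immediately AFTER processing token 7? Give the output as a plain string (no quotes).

Answer: WFKFBFKFBFBFKFB

Derivation:
Token 1: literal('W'). Output: "W"
Token 2: literal('F'). Output: "WF"
Token 3: literal('K'). Output: "WFK"
Token 4: backref(off=2, len=1). Copied 'F' from pos 1. Output: "WFKF"
Token 5: literal('B'). Output: "WFKFB"
Token 6: backref(off=4, len=5) (overlapping!). Copied 'FKFBF' from pos 1. Output: "WFKFBFKFBF"
Token 7: backref(off=6, len=5). Copied 'BFKFB' from pos 4. Output: "WFKFBFKFBFBFKFB"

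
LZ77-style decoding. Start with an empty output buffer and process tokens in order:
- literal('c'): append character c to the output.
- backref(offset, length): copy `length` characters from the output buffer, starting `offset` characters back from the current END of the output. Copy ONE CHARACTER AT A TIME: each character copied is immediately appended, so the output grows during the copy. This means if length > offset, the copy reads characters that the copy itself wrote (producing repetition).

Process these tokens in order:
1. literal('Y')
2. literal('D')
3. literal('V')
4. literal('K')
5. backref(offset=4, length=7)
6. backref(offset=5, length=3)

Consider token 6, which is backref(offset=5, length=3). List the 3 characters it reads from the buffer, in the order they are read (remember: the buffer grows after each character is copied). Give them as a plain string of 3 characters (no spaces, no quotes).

Answer: VKY

Derivation:
Token 1: literal('Y'). Output: "Y"
Token 2: literal('D'). Output: "YD"
Token 3: literal('V'). Output: "YDV"
Token 4: literal('K'). Output: "YDVK"
Token 5: backref(off=4, len=7) (overlapping!). Copied 'YDVKYDV' from pos 0. Output: "YDVKYDVKYDV"
Token 6: backref(off=5, len=3). Buffer before: "YDVKYDVKYDV" (len 11)
  byte 1: read out[6]='V', append. Buffer now: "YDVKYDVKYDVV"
  byte 2: read out[7]='K', append. Buffer now: "YDVKYDVKYDVVK"
  byte 3: read out[8]='Y', append. Buffer now: "YDVKYDVKYDVVKY"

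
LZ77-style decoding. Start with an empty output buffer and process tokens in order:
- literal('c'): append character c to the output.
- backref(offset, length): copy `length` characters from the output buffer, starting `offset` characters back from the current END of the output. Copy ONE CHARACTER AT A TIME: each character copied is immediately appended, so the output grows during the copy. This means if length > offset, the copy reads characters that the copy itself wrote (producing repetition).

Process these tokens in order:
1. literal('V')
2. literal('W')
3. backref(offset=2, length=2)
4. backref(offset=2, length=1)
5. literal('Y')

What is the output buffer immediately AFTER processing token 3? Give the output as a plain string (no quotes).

Answer: VWVW

Derivation:
Token 1: literal('V'). Output: "V"
Token 2: literal('W'). Output: "VW"
Token 3: backref(off=2, len=2). Copied 'VW' from pos 0. Output: "VWVW"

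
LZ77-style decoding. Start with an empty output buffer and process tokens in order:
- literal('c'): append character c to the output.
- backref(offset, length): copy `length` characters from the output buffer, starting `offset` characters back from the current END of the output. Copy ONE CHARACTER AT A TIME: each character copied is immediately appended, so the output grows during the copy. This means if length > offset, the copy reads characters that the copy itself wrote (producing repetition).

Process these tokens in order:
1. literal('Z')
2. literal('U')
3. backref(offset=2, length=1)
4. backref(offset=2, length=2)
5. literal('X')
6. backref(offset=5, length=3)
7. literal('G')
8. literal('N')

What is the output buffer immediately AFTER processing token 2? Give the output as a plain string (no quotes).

Token 1: literal('Z'). Output: "Z"
Token 2: literal('U'). Output: "ZU"

Answer: ZU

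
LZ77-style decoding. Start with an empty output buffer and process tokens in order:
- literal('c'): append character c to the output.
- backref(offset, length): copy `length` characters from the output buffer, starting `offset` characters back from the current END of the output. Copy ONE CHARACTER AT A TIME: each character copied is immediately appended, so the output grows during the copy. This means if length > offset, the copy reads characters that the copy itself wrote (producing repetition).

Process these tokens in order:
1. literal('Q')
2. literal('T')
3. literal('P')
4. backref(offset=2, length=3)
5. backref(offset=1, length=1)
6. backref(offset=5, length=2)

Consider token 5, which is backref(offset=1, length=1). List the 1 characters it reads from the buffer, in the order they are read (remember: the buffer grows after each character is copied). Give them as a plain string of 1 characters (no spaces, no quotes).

Answer: T

Derivation:
Token 1: literal('Q'). Output: "Q"
Token 2: literal('T'). Output: "QT"
Token 3: literal('P'). Output: "QTP"
Token 4: backref(off=2, len=3) (overlapping!). Copied 'TPT' from pos 1. Output: "QTPTPT"
Token 5: backref(off=1, len=1). Buffer before: "QTPTPT" (len 6)
  byte 1: read out[5]='T', append. Buffer now: "QTPTPTT"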